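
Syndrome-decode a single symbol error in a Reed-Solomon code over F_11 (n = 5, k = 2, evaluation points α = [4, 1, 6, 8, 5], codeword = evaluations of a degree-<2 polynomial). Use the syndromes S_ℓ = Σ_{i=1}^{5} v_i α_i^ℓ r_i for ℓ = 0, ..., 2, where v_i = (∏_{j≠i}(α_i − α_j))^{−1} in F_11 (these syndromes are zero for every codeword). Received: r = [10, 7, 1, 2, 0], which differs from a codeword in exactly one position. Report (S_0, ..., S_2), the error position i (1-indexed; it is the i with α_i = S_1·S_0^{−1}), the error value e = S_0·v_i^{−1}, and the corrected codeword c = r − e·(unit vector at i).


S = (7, 1, 8), error at position 4, error magnitude e = 10, c = [10, 7, 1, 3, 0].

Step 1: column multipliers v_i = (∏_{j≠i}(α_i − α_j))^{−1} mod 11.
  i = 1 (α = 4): (4−1)(4−6)(4−8)(4−5) = 3·(−2)·(−4)·(−1) = −24 ≡ 9, so v_1 = 9^{−1} = 5 (mod 11).
  i = 2 (α = 1): (1−4)(1−6)(1−8)(1−5) = (−3)·(−5)·(−7)·(−4) = 420 ≡ 2, so v_2 = 2^{−1} = 6 (mod 11).
  i = 3 (α = 6): (6−4)(6−1)(6−8)(6−5) = 2·5·(−2)·1 = −20 ≡ 2, so v_3 = 2^{−1} = 6 (mod 11).
  i = 4 (α = 8): (8−4)(8−1)(8−6)(8−5) = 4·7·2·3 = 168 ≡ 3, so v_4 = 3^{−1} = 4 (mod 11).
  i = 5 (α = 5): (5−4)(5−1)(5−6)(5−8) = 1·4·(−1)·(−3) = 12 ≡ 1, so v_5 = 1^{−1} = 1 (mod 11).
  v = [5, 6, 6, 4, 1].
Step 2: syndromes of r = [10, 7, 1, 2, 0] (all sums mod 11).
  S_0 = Σ v_i r_i = 5·10 + 6·7 + 6·1 + 4·2 + 1·0 = 106 ≡ 7.
  S_1 = Σ v_i α_i r_i = 5·4·10 + 6·1·7 + 6·6·1 + 4·8·2 + 1·5·0 = 342 ≡ 1.
  α_i^2 mod 11 = [5, 1, 3, 9, 3].
  S_2 = Σ v_i α_i^2 r_i = 5·5·10 + 6·1·7 + 6·3·1 + 4·9·2 + 1·3·0 = 382 ≡ 8.
  S = (7, 1, 8) ≠ 0, so r is not a codeword (an error is present).
Step 3: locate the error. For a single error e at position i, S_ℓ = v_i·e·α_i^ℓ, so α_err = S_1/S_0.
  S_0^{−1} = 7^{−1} = 8 (mod 11), so α_err = 1·8 = 8 ≡ 8 = α_4. Error position i = 4.
  Consistency check: S_2/S_1 = 8·1 = 8 ≡ 8 = α_err ✓ (single-error assumption holds).
Step 4: error magnitude e = S_0/v_4 = S_0·∏_{j≠4}(α_4 − α_j) = 7·3 = 21 ≡ 10 (mod 11).
Step 5: correct position 4: c_4 = r_4 − e = 2 − 10 ≡ 3 (mod 11). Hence c = [10, 7, 1, 3, 0].
  Check: interpolating c through the α_i gives m(x) = 6 + 1·x (degree < 2) with m(α_i) = c_i for every i, so c is indeed a codeword.


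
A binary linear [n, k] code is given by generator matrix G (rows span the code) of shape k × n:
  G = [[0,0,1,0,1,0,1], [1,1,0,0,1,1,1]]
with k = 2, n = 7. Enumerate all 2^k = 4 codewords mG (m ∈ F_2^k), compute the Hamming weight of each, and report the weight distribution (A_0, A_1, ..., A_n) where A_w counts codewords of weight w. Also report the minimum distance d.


Weight distribution: A_0 = 1, A_3 = 1, A_4 = 1, A_5 = 1. Minimum distance d = 3.

Enumerate all 2^2 = 4 messages m ∈ F_2^2.
For each, compute codeword c = mG in F_2^7, then tally its weight.
  m = 00 → c = 0000000, weight = 0.
  m = 10 → c = 0010101, weight = 3.
  m = 01 → c = 1100111, weight = 5.
  m = 11 → c = 1110010, weight = 4.
Tally weights:
  weight 0: 1 codewords.
  weight 3: 1 codewords.
  weight 4: 1 codewords.
  weight 5: 1 codewords.
Minimum distance d = smallest w > 0 with A_w > 0 = 3.
Sanity: Σ A_w = 4 = 2^2 = 4 ✓.


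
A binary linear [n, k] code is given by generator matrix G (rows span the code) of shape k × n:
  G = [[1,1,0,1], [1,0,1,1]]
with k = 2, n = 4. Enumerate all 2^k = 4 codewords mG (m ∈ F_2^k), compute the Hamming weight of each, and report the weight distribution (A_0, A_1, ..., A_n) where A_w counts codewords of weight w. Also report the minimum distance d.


Weight distribution: A_0 = 1, A_2 = 1, A_3 = 2. Minimum distance d = 2.

Enumerate all 2^2 = 4 messages m ∈ F_2^2.
For each, compute codeword c = mG in F_2^4, then tally its weight.
  m = 00 → c = 0000, weight = 0.
  m = 10 → c = 1101, weight = 3.
  m = 01 → c = 1011, weight = 3.
  m = 11 → c = 0110, weight = 2.
Tally weights:
  weight 0: 1 codewords.
  weight 2: 1 codewords.
  weight 3: 2 codewords.
Minimum distance d = smallest w > 0 with A_w > 0 = 2.
Sanity: Σ A_w = 4 = 2^2 = 4 ✓.


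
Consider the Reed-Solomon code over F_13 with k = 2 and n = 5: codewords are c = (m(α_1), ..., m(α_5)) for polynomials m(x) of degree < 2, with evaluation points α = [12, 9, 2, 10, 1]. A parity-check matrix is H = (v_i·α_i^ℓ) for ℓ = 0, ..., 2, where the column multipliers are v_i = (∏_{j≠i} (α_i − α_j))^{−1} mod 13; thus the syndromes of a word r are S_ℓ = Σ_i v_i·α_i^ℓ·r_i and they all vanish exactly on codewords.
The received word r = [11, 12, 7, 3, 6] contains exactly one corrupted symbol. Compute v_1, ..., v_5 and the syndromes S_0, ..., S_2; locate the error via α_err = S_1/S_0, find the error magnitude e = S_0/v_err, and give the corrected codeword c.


S = (3, 6, 12), error at position 3, error magnitude e = 10, c = [11, 12, 10, 3, 6].

Step 1: column multipliers v_i = (∏_{j≠i}(α_i − α_j))^{−1} mod 13.
  i = 1 (α = 12): (12−9)(12−2)(12−10)(12−1) = 3·10·2·11 = 660 ≡ 10, so v_1 = 10^{−1} = 4 (mod 13).
  i = 2 (α = 9): (9−12)(9−2)(9−10)(9−1) = (−3)·7·(−1)·8 = 168 ≡ 12, so v_2 = 12^{−1} = 12 (mod 13).
  i = 3 (α = 2): (2−12)(2−9)(2−10)(2−1) = (−10)·(−7)·(−8)·1 = −560 ≡ 12, so v_3 = 12^{−1} = 12 (mod 13).
  i = 4 (α = 10): (10−12)(10−9)(10−2)(10−1) = (−2)·1·8·9 = −144 ≡ 12, so v_4 = 12^{−1} = 12 (mod 13).
  i = 5 (α = 1): (1−12)(1−9)(1−2)(1−10) = (−11)·(−8)·(−1)·(−9) = 792 ≡ 12, so v_5 = 12^{−1} = 12 (mod 13).
  v = [4, 12, 12, 12, 12].
Step 2: syndromes of r = [11, 12, 7, 3, 6] (all sums mod 13).
  S_0 = Σ v_i r_i = 4·11 + 12·12 + 12·7 + 12·3 + 12·6 = 380 ≡ 3.
  S_1 = Σ v_i α_i r_i = 4·12·11 + 12·9·12 + 12·2·7 + 12·10·3 + 12·1·6 = 2424 ≡ 6.
  α_i^2 mod 13 = [1, 3, 4, 9, 1].
  S_2 = Σ v_i α_i^2 r_i = 4·1·11 + 12·3·12 + 12·4·7 + 12·9·3 + 12·1·6 = 1208 ≡ 12.
  S = (3, 6, 12) ≠ 0, so r is not a codeword (an error is present).
Step 3: locate the error. For a single error e at position i, S_ℓ = v_i·e·α_i^ℓ, so α_err = S_1/S_0.
  S_0^{−1} = 3^{−1} = 9 (mod 13), so α_err = 6·9 = 54 ≡ 2 = α_3. Error position i = 3.
  Consistency check: S_2/S_1 = 12·11 = 132 ≡ 2 = α_err ✓ (single-error assumption holds).
Step 4: error magnitude e = S_0/v_3 = S_0·∏_{j≠3}(α_3 − α_j) = 3·12 = 36 ≡ 10 (mod 13).
Step 5: correct position 3: c_3 = r_3 − e = 7 − 10 ≡ 10 (mod 13). Hence c = [11, 12, 10, 3, 6].
  Check: interpolating c through the α_i gives m(x) = 2 + 4·x (degree < 2) with m(α_i) = c_i for every i, so c is indeed a codeword.


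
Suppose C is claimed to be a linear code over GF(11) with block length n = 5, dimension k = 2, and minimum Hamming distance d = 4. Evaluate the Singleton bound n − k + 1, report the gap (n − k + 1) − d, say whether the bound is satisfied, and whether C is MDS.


Singleton RHS = n − k + 1 = 4, slack = 0, bound satisfied, MDS.

Singleton bound: d ≤ n − k + 1.
Here n = 5, k = 2, so n − k + 1 = 4.
Given d = 4, check d ≤ 4: YES.
Slack = (n − k + 1) − d = 0.
The code is MDS (slack = 0).
Description: the claimed parameters are [5, 2, 4]_11; such a code would be MDS (meets Singleton bound).


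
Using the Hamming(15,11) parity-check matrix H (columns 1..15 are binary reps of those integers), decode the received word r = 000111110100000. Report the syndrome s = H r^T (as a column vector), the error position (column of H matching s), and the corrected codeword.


s = (0, 0, 1, 0)^T, error position = 2, corrected codeword c = 010111110100000

Compute s = H r^T mod 2 one row at a time:
  s_1 = 1 + 0 + 1 + 0 + 0 + 0 + 0 + 0 = 2 ≡ 0 (mod 2).
  s_2 = 1 + 1 + 1 + 1 + 0 + 0 + 0 + 0 = 4 ≡ 0 (mod 2).
  s_3 = 0 + 0 + 1 + 1 + 1 + 0 + 0 + 0 = 3 ≡ 1 (mod 2).
  s_4 = 0 + 0 + 1 + 1 + 0 + 0 + 0 + 0 = 2 ≡ 0 (mod 2).
s = (0, 0, 1, 0)^T — this equals column 2 of H (binary 0010), so error is at position 2.
Correct: flip bit 2 of r = 000111110100000 to get c = 010111110100000.


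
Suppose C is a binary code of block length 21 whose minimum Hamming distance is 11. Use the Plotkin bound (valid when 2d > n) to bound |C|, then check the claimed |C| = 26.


Plotkin bound M ≤ 22; given |C| = 26 > bound (violated).

Check applicability: 2d = 22, n = 21.
2d − n = 1 > 0, so Plotkin applies.
Compute d/(2d−n) = 11/1 ≈ 11.0000.
⌊d/(2d−n)⌋ = 11.
Plotkin bound: M ≤ 2·11 = 22.
Given |C| = 26, check: VIOLATED.
This |C| is above the Plotkin bound, so no binary code with n = 21, d = 11 and 26 codewords exists.


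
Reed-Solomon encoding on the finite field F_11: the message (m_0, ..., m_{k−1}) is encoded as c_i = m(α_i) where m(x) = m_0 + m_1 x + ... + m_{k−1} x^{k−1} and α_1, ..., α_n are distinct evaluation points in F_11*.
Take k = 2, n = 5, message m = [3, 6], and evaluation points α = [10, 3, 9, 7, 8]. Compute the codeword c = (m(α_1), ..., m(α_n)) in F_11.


c = [8, 10, 2, 1, 7]

Message polynomial: m(x) = 3 + 6·x (mod 11).
For each evaluation point α_i, compute m(α_i) mod 11:
  α_1 = 10: Horner steps 6 → 8, so m(10) = 8.
  α_2 = 3: Horner steps 6 → 10, so m(3) = 10.
  α_3 = 9: Horner steps 6 → 2, so m(9) = 2.
  α_4 = 7: Horner steps 6 → 1, so m(7) = 1.
  α_5 = 8: Horner steps 6 → 7, so m(8) = 7.
Codeword c = [8, 10, 2, 1, 7] ∈ F_11^5.


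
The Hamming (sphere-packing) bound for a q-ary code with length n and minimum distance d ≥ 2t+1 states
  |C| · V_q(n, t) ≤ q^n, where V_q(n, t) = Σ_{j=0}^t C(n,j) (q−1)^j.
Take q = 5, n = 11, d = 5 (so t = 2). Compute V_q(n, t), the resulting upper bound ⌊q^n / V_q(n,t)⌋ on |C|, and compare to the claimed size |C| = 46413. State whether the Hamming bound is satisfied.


V_q(n, t) = 925, q^n = 48828125, Hamming bound = 52787, |C| = 46413 ≤ bound (satisfied).

Step 1: Compute V_q(n, t) = Σ_{j=0}^2 C(n, j) (q−1)^j.
  j = 0: C(11,0)·(4)^0 = 1·1 = 1.
  j = 1: C(11,1)·(4)^1 = 11·4 = 44.
  j = 2: C(11,2)·(4)^2 = 55·16 = 880.
  V_q(n, t) = 1 + 44 + 880 = 925.
Step 2: q^n = 5^11 = 48828125.
Step 3: Hamming bound ⌊q^n / V_q(n,t)⌋ = ⌊48828125/925⌋ = 52787.
Step 4: Compare |C| = 46413 to 52787: satisfied.
The claimed |C| lies below the Hamming bound.


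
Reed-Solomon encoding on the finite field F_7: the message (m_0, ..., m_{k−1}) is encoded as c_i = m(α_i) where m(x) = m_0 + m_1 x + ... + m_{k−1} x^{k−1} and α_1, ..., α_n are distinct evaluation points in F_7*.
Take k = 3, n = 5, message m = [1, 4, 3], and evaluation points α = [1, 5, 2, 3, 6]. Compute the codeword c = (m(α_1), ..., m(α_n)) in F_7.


c = [1, 5, 0, 5, 0]

Message polynomial: m(x) = 1 + 4·x + 3·x^2 (mod 7).
For each evaluation point α_i, compute m(α_i) mod 7:
  α_1 = 1: Horner steps 3 → 0 → 1, so m(1) = 1.
  α_2 = 5: Horner steps 3 → 5 → 5, so m(5) = 5.
  α_3 = 2: Horner steps 3 → 3 → 0, so m(2) = 0.
  α_4 = 3: Horner steps 3 → 6 → 5, so m(3) = 5.
  α_5 = 6: Horner steps 3 → 1 → 0, so m(6) = 0.
Codeword c = [1, 5, 0, 5, 0] ∈ F_7^5.


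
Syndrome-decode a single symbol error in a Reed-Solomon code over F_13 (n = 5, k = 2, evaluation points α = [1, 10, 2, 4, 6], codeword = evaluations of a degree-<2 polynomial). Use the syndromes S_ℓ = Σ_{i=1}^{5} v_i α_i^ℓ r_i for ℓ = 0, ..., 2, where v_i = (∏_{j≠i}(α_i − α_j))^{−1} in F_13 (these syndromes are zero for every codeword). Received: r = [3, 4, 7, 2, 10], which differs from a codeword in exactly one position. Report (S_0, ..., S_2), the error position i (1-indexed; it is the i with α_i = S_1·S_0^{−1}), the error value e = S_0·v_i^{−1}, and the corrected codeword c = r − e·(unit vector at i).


S = (9, 12, 3), error at position 2, error magnitude e = 4, c = [3, 0, 7, 2, 10].

Step 1: column multipliers v_i = (∏_{j≠i}(α_i − α_j))^{−1} mod 13.
  i = 1 (α = 1): (1−10)(1−2)(1−4)(1−6) = (−9)·(−1)·(−3)·(−5) = 135 ≡ 5, so v_1 = 5^{−1} = 8 (mod 13).
  i = 2 (α = 10): (10−1)(10−2)(10−4)(10−6) = 9·8·6·4 = 1728 ≡ 12, so v_2 = 12^{−1} = 12 (mod 13).
  i = 3 (α = 2): (2−1)(2−10)(2−4)(2−6) = 1·(−8)·(−2)·(−4) = −64 ≡ 1, so v_3 = 1^{−1} = 1 (mod 13).
  i = 4 (α = 4): (4−1)(4−10)(4−2)(4−6) = 3·(−6)·2·(−2) = 72 ≡ 7, so v_4 = 7^{−1} = 2 (mod 13).
  i = 5 (α = 6): (6−1)(6−10)(6−2)(6−4) = 5·(−4)·4·2 = −160 ≡ 9, so v_5 = 9^{−1} = 3 (mod 13).
  v = [8, 12, 1, 2, 3].
Step 2: syndromes of r = [3, 4, 7, 2, 10] (all sums mod 13).
  S_0 = Σ v_i r_i = 8·3 + 12·4 + 1·7 + 2·2 + 3·10 = 113 ≡ 9.
  S_1 = Σ v_i α_i r_i = 8·1·3 + 12·10·4 + 1·2·7 + 2·4·2 + 3·6·10 = 714 ≡ 12.
  α_i^2 mod 13 = [1, 9, 4, 3, 10].
  S_2 = Σ v_i α_i^2 r_i = 8·1·3 + 12·9·4 + 1·4·7 + 2·3·2 + 3·10·10 = 796 ≡ 3.
  S = (9, 12, 3) ≠ 0, so r is not a codeword (an error is present).
Step 3: locate the error. For a single error e at position i, S_ℓ = v_i·e·α_i^ℓ, so α_err = S_1/S_0.
  S_0^{−1} = 9^{−1} = 3 (mod 13), so α_err = 12·3 = 36 ≡ 10 = α_2. Error position i = 2.
  Consistency check: S_2/S_1 = 3·12 = 36 ≡ 10 = α_err ✓ (single-error assumption holds).
Step 4: error magnitude e = S_0/v_2 = S_0·∏_{j≠2}(α_2 − α_j) = 9·12 = 108 ≡ 4 (mod 13).
Step 5: correct position 2: c_2 = r_2 − e = 4 − 4 ≡ 0 (mod 13). Hence c = [3, 0, 7, 2, 10].
  Check: interpolating c through the α_i gives m(x) = 12 + 4·x (degree < 2) with m(α_i) = c_i for every i, so c is indeed a codeword.


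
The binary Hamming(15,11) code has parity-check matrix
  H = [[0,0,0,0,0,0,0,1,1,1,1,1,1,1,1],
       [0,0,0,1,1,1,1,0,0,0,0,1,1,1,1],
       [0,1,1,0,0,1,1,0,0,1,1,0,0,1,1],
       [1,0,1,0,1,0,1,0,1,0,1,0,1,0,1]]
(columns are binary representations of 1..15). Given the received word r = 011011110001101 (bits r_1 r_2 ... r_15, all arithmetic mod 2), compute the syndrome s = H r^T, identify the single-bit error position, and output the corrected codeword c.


s = (0, 0, 1, 1)^T, error position = 3, corrected codeword c = 010011110001101

Compute s = H r^T mod 2 one row at a time:
  s_1 = 1 + 0 + 0 + 0 + 1 + 1 + 0 + 1 = 4 ≡ 0 (mod 2).
  s_2 = 0 + 1 + 1 + 1 + 1 + 1 + 0 + 1 = 6 ≡ 0 (mod 2).
  s_3 = 1 + 1 + 1 + 1 + 0 + 0 + 0 + 1 = 5 ≡ 1 (mod 2).
  s_4 = 0 + 1 + 1 + 1 + 0 + 0 + 1 + 1 = 5 ≡ 1 (mod 2).
s = (0, 0, 1, 1)^T — this equals column 3 of H (binary 0011), so error is at position 3.
Correct: flip bit 3 of r = 011011110001101 to get c = 010011110001101.


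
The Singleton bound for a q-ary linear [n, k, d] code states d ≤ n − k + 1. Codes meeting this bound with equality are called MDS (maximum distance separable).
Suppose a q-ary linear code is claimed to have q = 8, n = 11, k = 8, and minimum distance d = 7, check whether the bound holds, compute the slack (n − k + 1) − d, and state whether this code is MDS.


Singleton RHS = n − k + 1 = 4, slack = -3, bound violated (no such code; not MDS).

Singleton bound: d ≤ n − k + 1.
Here n = 11, k = 8, so n − k + 1 = 4.
Given d = 7, check d ≤ 4: NO.
Slack = (n − k + 1) − d = -3.
The slack is negative: d = 7 exceeds n − k + 1 = 4 by 3, so the Singleton bound is violated and no linear [11, 8, 7]_8 code can exist. In particular it is not MDS (MDS requires d = n − k + 1 exactly).
Description: the claimed parameters are [11, 8, 7]_8; such a code would be impossible (violates the Singleton bound).


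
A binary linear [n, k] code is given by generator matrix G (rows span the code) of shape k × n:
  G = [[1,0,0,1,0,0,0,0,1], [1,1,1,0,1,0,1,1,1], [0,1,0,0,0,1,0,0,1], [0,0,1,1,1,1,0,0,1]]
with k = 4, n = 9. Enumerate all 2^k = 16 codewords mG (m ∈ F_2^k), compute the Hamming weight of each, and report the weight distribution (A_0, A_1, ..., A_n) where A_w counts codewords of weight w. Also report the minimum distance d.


Weight distribution: A_0 = 1, A_2 = 1, A_3 = 2, A_4 = 3, A_5 = 4, A_6 = 3, A_7 = 2. Minimum distance d = 2.

Enumerate all 2^4 = 16 messages m ∈ F_2^4.
For each, compute codeword c = mG in F_2^9, then tally its weight.
  m = 0000 → c = 000000000, weight = 0.
  m = 1000 → c = 100100001, weight = 3.
  m = 0100 → c = 111010111, weight = 7.
  m = 1100 → c = 011110110, weight = 6.
  m = 0010 → c = 010001001, weight = 3.
  m = 1010 → c = 110101000, weight = 4.
  m = 0110 → c = 101011110, weight = 6.
  m = 1110 → c = 001111111, weight = 7.
  m = 0001 → c = 001111001, weight = 5.
  m = 1001 → c = 101011000, weight = 4.
  m = 0101 → c = 110101110, weight = 6.
  m = 1101 → c = 010001111, weight = 5.
  m = 0011 → c = 011110000, weight = 4.
  m = 1011 → c = 111010001, weight = 5.
  m = 0111 → c = 100100111, weight = 5.
  m = 1111 → c = 000000110, weight = 2.
Tally weights:
  weight 0: 1 codewords.
  weight 2: 1 codewords.
  weight 3: 2 codewords.
  weight 4: 3 codewords.
  weight 5: 4 codewords.
  weight 6: 3 codewords.
  weight 7: 2 codewords.
Minimum distance d = smallest w > 0 with A_w > 0 = 2.
Sanity: Σ A_w = 16 = 2^4 = 16 ✓.


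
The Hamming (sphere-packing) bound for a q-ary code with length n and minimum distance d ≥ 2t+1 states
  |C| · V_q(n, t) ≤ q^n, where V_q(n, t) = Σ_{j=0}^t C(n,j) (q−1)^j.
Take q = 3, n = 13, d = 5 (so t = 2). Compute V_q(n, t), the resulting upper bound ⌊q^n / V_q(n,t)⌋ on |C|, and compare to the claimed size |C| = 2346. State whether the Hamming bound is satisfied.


V_q(n, t) = 339, q^n = 1594323, Hamming bound = 4703, |C| = 2346 ≤ bound (satisfied).

Step 1: Compute V_q(n, t) = Σ_{j=0}^2 C(n, j) (q−1)^j.
  j = 0: C(13,0)·(2)^0 = 1·1 = 1.
  j = 1: C(13,1)·(2)^1 = 13·2 = 26.
  j = 2: C(13,2)·(2)^2 = 78·4 = 312.
  V_q(n, t) = 1 + 26 + 312 = 339.
Step 2: q^n = 3^13 = 1594323.
Step 3: Hamming bound ⌊q^n / V_q(n,t)⌋ = ⌊1594323/339⌋ = 4703.
Step 4: Compare |C| = 2346 to 4703: satisfied.
The claimed |C| lies below the Hamming bound.


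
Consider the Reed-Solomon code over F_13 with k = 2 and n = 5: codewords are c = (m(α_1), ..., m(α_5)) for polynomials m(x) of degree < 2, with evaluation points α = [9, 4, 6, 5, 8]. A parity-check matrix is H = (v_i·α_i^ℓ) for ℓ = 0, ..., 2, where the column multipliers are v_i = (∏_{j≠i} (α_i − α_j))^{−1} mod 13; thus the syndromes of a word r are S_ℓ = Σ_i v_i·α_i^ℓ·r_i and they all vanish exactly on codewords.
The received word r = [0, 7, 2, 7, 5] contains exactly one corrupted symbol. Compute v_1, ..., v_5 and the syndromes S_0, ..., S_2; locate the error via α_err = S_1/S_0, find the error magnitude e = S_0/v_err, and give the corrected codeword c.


S = (8, 6, 11), error at position 2, error magnitude e = 8, c = [0, 12, 2, 7, 5].

Step 1: column multipliers v_i = (∏_{j≠i}(α_i − α_j))^{−1} mod 13.
  i = 1 (α = 9): (9−4)(9−6)(9−5)(9−8) = 5·3·4·1 = 60 ≡ 8, so v_1 = 8^{−1} = 5 (mod 13).
  i = 2 (α = 4): (4−9)(4−6)(4−5)(4−8) = (−5)·(−2)·(−1)·(−4) = 40 ≡ 1, so v_2 = 1^{−1} = 1 (mod 13).
  i = 3 (α = 6): (6−9)(6−4)(6−5)(6−8) = (−3)·2·1·(−2) = 12 ≡ 12, so v_3 = 12^{−1} = 12 (mod 13).
  i = 4 (α = 5): (5−9)(5−4)(5−6)(5−8) = (−4)·1·(−1)·(−3) = −12 ≡ 1, so v_4 = 1^{−1} = 1 (mod 13).
  i = 5 (α = 8): (8−9)(8−4)(8−6)(8−5) = (−1)·4·2·3 = −24 ≡ 2, so v_5 = 2^{−1} = 7 (mod 13).
  v = [5, 1, 12, 1, 7].
Step 2: syndromes of r = [0, 7, 2, 7, 5] (all sums mod 13).
  S_0 = Σ v_i r_i = 5·0 + 1·7 + 12·2 + 1·7 + 7·5 = 73 ≡ 8.
  S_1 = Σ v_i α_i r_i = 5·9·0 + 1·4·7 + 12·6·2 + 1·5·7 + 7·8·5 = 487 ≡ 6.
  α_i^2 mod 13 = [3, 3, 10, 12, 12].
  S_2 = Σ v_i α_i^2 r_i = 5·3·0 + 1·3·7 + 12·10·2 + 1·12·7 + 7·12·5 = 765 ≡ 11.
  S = (8, 6, 11) ≠ 0, so r is not a codeword (an error is present).
Step 3: locate the error. For a single error e at position i, S_ℓ = v_i·e·α_i^ℓ, so α_err = S_1/S_0.
  S_0^{−1} = 8^{−1} = 5 (mod 13), so α_err = 6·5 = 30 ≡ 4 = α_2. Error position i = 2.
  Consistency check: S_2/S_1 = 11·11 = 121 ≡ 4 = α_err ✓ (single-error assumption holds).
Step 4: error magnitude e = S_0/v_2 = S_0·∏_{j≠2}(α_2 − α_j) = 8·1 = 8 ≡ 8 (mod 13).
Step 5: correct position 2: c_2 = r_2 − e = 7 − 8 ≡ 12 (mod 13). Hence c = [0, 12, 2, 7, 5].
  Check: interpolating c through the α_i gives m(x) = 6 + 8·x (degree < 2) with m(α_i) = c_i for every i, so c is indeed a codeword.


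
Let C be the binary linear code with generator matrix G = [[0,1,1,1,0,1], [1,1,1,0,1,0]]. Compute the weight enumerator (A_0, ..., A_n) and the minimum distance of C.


Weight distribution: A_0 = 1, A_4 = 3. Minimum distance d = 4.

Enumerate all 2^2 = 4 messages m ∈ F_2^2.
For each, compute codeword c = mG in F_2^6, then tally its weight.
  m = 00 → c = 000000, weight = 0.
  m = 10 → c = 011101, weight = 4.
  m = 01 → c = 111010, weight = 4.
  m = 11 → c = 100111, weight = 4.
Tally weights:
  weight 0: 1 codewords.
  weight 4: 3 codewords.
Minimum distance d = smallest w > 0 with A_w > 0 = 4.
Sanity: Σ A_w = 4 = 2^2 = 4 ✓.


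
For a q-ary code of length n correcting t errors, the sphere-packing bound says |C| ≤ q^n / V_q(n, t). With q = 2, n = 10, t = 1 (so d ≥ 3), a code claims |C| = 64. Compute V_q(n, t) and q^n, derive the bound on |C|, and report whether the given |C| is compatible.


V_q(n, t) = 11, q^n = 1024, Hamming bound = 93, |C| = 64 ≤ bound (satisfied).

Step 1: Compute V_q(n, t) = Σ_{j=0}^1 C(n, j) (q−1)^j.
  j = 0: C(10,0)·(1)^0 = 1·1 = 1.
  j = 1: C(10,1)·(1)^1 = 10·1 = 10.
  V_q(n, t) = 1 + 10 = 11.
Step 2: q^n = 2^10 = 1024.
Step 3: Hamming bound ⌊q^n / V_q(n,t)⌋ = ⌊1024/11⌋ = 93.
Step 4: Compare |C| = 64 to 93: satisfied.
The claimed |C| lies below the Hamming bound.


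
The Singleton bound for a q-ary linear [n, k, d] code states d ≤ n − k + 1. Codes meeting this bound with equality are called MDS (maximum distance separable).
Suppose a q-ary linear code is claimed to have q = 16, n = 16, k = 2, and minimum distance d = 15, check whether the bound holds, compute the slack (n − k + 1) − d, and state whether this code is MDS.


Singleton RHS = n − k + 1 = 15, slack = 0, bound satisfied, MDS.

Singleton bound: d ≤ n − k + 1.
Here n = 16, k = 2, so n − k + 1 = 15.
Given d = 15, check d ≤ 15: YES.
Slack = (n − k + 1) − d = 0.
The code is MDS (slack = 0).
Description: the claimed parameters are [16, 2, 15]_16; such a code would be MDS (meets Singleton bound).


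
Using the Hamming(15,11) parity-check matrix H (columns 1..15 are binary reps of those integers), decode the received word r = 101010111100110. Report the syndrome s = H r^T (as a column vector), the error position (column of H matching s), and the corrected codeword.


s = (1, 0, 0, 0)^T, error position = 8, corrected codeword c = 101010101100110

Compute s = H r^T mod 2 one row at a time:
  s_1 = 1 + 1 + 1 + 0 + 0 + 1 + 1 + 0 = 5 ≡ 1 (mod 2).
  s_2 = 0 + 1 + 0 + 1 + 0 + 1 + 1 + 0 = 4 ≡ 0 (mod 2).
  s_3 = 0 + 1 + 0 + 1 + 1 + 0 + 1 + 0 = 4 ≡ 0 (mod 2).
  s_4 = 1 + 1 + 1 + 1 + 1 + 0 + 1 + 0 = 6 ≡ 0 (mod 2).
s = (1, 0, 0, 0)^T — this equals column 8 of H (binary 1000), so error is at position 8.
Correct: flip bit 8 of r = 101010111100110 to get c = 101010101100110.


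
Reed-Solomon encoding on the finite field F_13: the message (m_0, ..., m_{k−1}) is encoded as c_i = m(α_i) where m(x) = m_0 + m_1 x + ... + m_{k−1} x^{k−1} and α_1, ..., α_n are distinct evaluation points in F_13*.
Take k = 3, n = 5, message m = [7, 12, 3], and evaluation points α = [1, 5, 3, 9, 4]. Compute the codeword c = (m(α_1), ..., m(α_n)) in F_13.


c = [9, 12, 5, 7, 12]

Message polynomial: m(x) = 7 + 12·x + 3·x^2 (mod 13).
For each evaluation point α_i, compute m(α_i) mod 13:
  α_1 = 1: Horner steps 3 → 2 → 9, so m(1) = 9.
  α_2 = 5: Horner steps 3 → 1 → 12, so m(5) = 12.
  α_3 = 3: Horner steps 3 → 8 → 5, so m(3) = 5.
  α_4 = 9: Horner steps 3 → 0 → 7, so m(9) = 7.
  α_5 = 4: Horner steps 3 → 11 → 12, so m(4) = 12.
Codeword c = [9, 12, 5, 7, 12] ∈ F_13^5.


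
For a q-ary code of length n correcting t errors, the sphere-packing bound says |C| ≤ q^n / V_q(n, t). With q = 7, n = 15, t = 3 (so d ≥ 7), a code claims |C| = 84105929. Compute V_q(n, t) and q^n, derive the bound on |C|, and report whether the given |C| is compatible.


V_q(n, t) = 102151, q^n = 4747561509943, Hamming bound = 46475918, |C| = 84105929 > bound (violated).

Step 1: Compute V_q(n, t) = Σ_{j=0}^3 C(n, j) (q−1)^j.
  j = 0: C(15,0)·(6)^0 = 1·1 = 1.
  j = 1: C(15,1)·(6)^1 = 15·6 = 90.
  j = 2: C(15,2)·(6)^2 = 105·36 = 3780.
  j = 3: C(15,3)·(6)^3 = 455·216 = 98280.
  V_q(n, t) = 1 + 90 + 3780 + 98280 = 102151.
Step 2: q^n = 7^15 = 4747561509943.
Step 3: Hamming bound ⌊q^n / V_q(n,t)⌋ = ⌊4747561509943/102151⌋ = 46475918.
Step 4: Compare |C| = 84105929 to 46475918: violated.
The claimed |C| lies above the Hamming bound, so no 7-ary code of length 15 with d ≥ 7 can have 84105929 codewords.


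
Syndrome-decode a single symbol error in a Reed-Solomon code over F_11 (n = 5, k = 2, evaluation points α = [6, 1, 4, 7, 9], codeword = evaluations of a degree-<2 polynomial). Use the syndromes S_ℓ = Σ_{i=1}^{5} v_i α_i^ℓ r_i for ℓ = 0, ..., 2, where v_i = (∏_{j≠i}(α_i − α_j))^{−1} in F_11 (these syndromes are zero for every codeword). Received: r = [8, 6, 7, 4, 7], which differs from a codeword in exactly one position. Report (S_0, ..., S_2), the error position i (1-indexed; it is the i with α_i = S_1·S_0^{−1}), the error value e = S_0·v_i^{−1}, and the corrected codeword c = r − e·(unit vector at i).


S = (10, 7, 6), error at position 3, error magnitude e = 2, c = [8, 6, 5, 4, 7].

Step 1: column multipliers v_i = (∏_{j≠i}(α_i − α_j))^{−1} mod 11.
  i = 1 (α = 6): (6−1)(6−4)(6−7)(6−9) = 5·2·(−1)·(−3) = 30 ≡ 8, so v_1 = 8^{−1} = 7 (mod 11).
  i = 2 (α = 1): (1−6)(1−4)(1−7)(1−9) = (−5)·(−3)·(−6)·(−8) = 720 ≡ 5, so v_2 = 5^{−1} = 9 (mod 11).
  i = 3 (α = 4): (4−6)(4−1)(4−7)(4−9) = (−2)·3·(−3)·(−5) = −90 ≡ 9, so v_3 = 9^{−1} = 5 (mod 11).
  i = 4 (α = 7): (7−6)(7−1)(7−4)(7−9) = 1·6·3·(−2) = −36 ≡ 8, so v_4 = 8^{−1} = 7 (mod 11).
  i = 5 (α = 9): (9−6)(9−1)(9−4)(9−7) = 3·8·5·2 = 240 ≡ 9, so v_5 = 9^{−1} = 5 (mod 11).
  v = [7, 9, 5, 7, 5].
Step 2: syndromes of r = [8, 6, 7, 4, 7] (all sums mod 11).
  S_0 = Σ v_i r_i = 7·8 + 9·6 + 5·7 + 7·4 + 5·7 = 208 ≡ 10.
  S_1 = Σ v_i α_i r_i = 7·6·8 + 9·1·6 + 5·4·7 + 7·7·4 + 5·9·7 = 1041 ≡ 7.
  α_i^2 mod 11 = [3, 1, 5, 5, 4].
  S_2 = Σ v_i α_i^2 r_i = 7·3·8 + 9·1·6 + 5·5·7 + 7·5·4 + 5·4·7 = 677 ≡ 6.
  S = (10, 7, 6) ≠ 0, so r is not a codeword (an error is present).
Step 3: locate the error. For a single error e at position i, S_ℓ = v_i·e·α_i^ℓ, so α_err = S_1/S_0.
  S_0^{−1} = 10^{−1} = 10 (mod 11), so α_err = 7·10 = 70 ≡ 4 = α_3. Error position i = 3.
  Consistency check: S_2/S_1 = 6·8 = 48 ≡ 4 = α_err ✓ (single-error assumption holds).
Step 4: error magnitude e = S_0/v_3 = S_0·∏_{j≠3}(α_3 − α_j) = 10·9 = 90 ≡ 2 (mod 11).
Step 5: correct position 3: c_3 = r_3 − e = 7 − 2 ≡ 5 (mod 11). Hence c = [8, 6, 5, 4, 7].
  Check: interpolating c through the α_i gives m(x) = 10 + 7·x (degree < 2) with m(α_i) = c_i for every i, so c is indeed a codeword.


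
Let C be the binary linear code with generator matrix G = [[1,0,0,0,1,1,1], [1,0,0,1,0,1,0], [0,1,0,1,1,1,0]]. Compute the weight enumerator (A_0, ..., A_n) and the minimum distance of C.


Weight distribution: A_0 = 1, A_3 = 4, A_4 = 3. Minimum distance d = 3.

Enumerate all 2^3 = 8 messages m ∈ F_2^3.
For each, compute codeword c = mG in F_2^7, then tally its weight.
  m = 000 → c = 0000000, weight = 0.
  m = 100 → c = 1000111, weight = 4.
  m = 010 → c = 1001010, weight = 3.
  m = 110 → c = 0001101, weight = 3.
  m = 001 → c = 0101110, weight = 4.
  m = 101 → c = 1101001, weight = 4.
  m = 011 → c = 1100100, weight = 3.
  m = 111 → c = 0100011, weight = 3.
Tally weights:
  weight 0: 1 codewords.
  weight 3: 4 codewords.
  weight 4: 3 codewords.
Minimum distance d = smallest w > 0 with A_w > 0 = 3.
Sanity: Σ A_w = 8 = 2^3 = 8 ✓.


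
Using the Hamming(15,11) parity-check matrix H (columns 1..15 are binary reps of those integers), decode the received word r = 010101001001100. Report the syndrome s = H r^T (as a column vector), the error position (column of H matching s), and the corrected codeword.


s = (1, 0, 0, 0)^T, error position = 8, corrected codeword c = 010101011001100

Compute s = H r^T mod 2 one row at a time:
  s_1 = 0 + 1 + 0 + 0 + 1 + 1 + 0 + 0 = 3 ≡ 1 (mod 2).
  s_2 = 1 + 0 + 1 + 0 + 1 + 1 + 0 + 0 = 4 ≡ 0 (mod 2).
  s_3 = 1 + 0 + 1 + 0 + 0 + 0 + 0 + 0 = 2 ≡ 0 (mod 2).
  s_4 = 0 + 0 + 0 + 0 + 1 + 0 + 1 + 0 = 2 ≡ 0 (mod 2).
s = (1, 0, 0, 0)^T — this equals column 8 of H (binary 1000), so error is at position 8.
Correct: flip bit 8 of r = 010101001001100 to get c = 010101011001100.


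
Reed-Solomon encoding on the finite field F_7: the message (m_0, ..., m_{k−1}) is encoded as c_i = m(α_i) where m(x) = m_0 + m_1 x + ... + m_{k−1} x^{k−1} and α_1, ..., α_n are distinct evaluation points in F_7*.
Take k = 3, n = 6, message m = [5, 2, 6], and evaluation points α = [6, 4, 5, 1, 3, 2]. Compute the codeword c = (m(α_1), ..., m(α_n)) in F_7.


c = [2, 4, 4, 6, 2, 5]

Message polynomial: m(x) = 5 + 2·x + 6·x^2 (mod 7).
For each evaluation point α_i, compute m(α_i) mod 7:
  α_1 = 6: Horner steps 6 → 3 → 2, so m(6) = 2.
  α_2 = 4: Horner steps 6 → 5 → 4, so m(4) = 4.
  α_3 = 5: Horner steps 6 → 4 → 4, so m(5) = 4.
  α_4 = 1: Horner steps 6 → 1 → 6, so m(1) = 6.
  α_5 = 3: Horner steps 6 → 6 → 2, so m(3) = 2.
  α_6 = 2: Horner steps 6 → 0 → 5, so m(2) = 5.
Codeword c = [2, 4, 4, 6, 2, 5] ∈ F_7^6.


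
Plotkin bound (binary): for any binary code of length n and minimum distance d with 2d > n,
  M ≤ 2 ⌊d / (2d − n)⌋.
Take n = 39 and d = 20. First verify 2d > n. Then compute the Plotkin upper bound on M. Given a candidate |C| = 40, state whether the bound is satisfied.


Plotkin bound M ≤ 40; given |C| = 40 ≤ bound (satisfied).

Check applicability: 2d = 40, n = 39.
2d − n = 1 > 0, so Plotkin applies.
Compute d/(2d−n) = 20/1 ≈ 20.0000.
⌊d/(2d−n)⌋ = 20.
Plotkin bound: M ≤ 2·20 = 40.
Given |C| = 40, check: satisfied.
This |C| is at the Plotkin bound.


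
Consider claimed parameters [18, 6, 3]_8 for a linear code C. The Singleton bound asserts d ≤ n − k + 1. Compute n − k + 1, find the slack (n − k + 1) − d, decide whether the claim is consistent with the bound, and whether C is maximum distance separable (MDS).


Singleton RHS = n − k + 1 = 13, slack = 10, bound satisfied, not MDS.

Singleton bound: d ≤ n − k + 1.
Here n = 18, k = 6, so n − k + 1 = 13.
Given d = 3, check d ≤ 13: YES.
Slack = (n − k + 1) − d = 10.
The code is NOT MDS (slack = 10 > 0).
Description: the claimed parameters are [18, 6, 3]_8; such a code would be non-MDS.


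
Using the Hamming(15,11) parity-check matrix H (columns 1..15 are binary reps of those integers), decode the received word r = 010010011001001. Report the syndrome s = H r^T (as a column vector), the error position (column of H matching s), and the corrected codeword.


s = (0, 1, 0, 1)^T, error position = 5, corrected codeword c = 010000011001001

Compute s = H r^T mod 2 one row at a time:
  s_1 = 1 + 1 + 0 + 0 + 1 + 0 + 0 + 1 = 4 ≡ 0 (mod 2).
  s_2 = 0 + 1 + 0 + 0 + 1 + 0 + 0 + 1 = 3 ≡ 1 (mod 2).
  s_3 = 1 + 0 + 0 + 0 + 0 + 0 + 0 + 1 = 2 ≡ 0 (mod 2).
  s_4 = 0 + 0 + 1 + 0 + 1 + 0 + 0 + 1 = 3 ≡ 1 (mod 2).
s = (0, 1, 0, 1)^T — this equals column 5 of H (binary 0101), so error is at position 5.
Correct: flip bit 5 of r = 010010011001001 to get c = 010000011001001.


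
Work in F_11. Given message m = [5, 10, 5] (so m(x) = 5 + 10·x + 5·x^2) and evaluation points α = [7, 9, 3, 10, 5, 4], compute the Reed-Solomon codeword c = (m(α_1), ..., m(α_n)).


c = [1, 5, 3, 0, 4, 4]

Message polynomial: m(x) = 5 + 10·x + 5·x^2 (mod 11).
For each evaluation point α_i, compute m(α_i) mod 11:
  α_1 = 7: Horner steps 5 → 1 → 1, so m(7) = 1.
  α_2 = 9: Horner steps 5 → 0 → 5, so m(9) = 5.
  α_3 = 3: Horner steps 5 → 3 → 3, so m(3) = 3.
  α_4 = 10: Horner steps 5 → 5 → 0, so m(10) = 0.
  α_5 = 5: Horner steps 5 → 2 → 4, so m(5) = 4.
  α_6 = 4: Horner steps 5 → 8 → 4, so m(4) = 4.
Codeword c = [1, 5, 3, 0, 4, 4] ∈ F_11^6.


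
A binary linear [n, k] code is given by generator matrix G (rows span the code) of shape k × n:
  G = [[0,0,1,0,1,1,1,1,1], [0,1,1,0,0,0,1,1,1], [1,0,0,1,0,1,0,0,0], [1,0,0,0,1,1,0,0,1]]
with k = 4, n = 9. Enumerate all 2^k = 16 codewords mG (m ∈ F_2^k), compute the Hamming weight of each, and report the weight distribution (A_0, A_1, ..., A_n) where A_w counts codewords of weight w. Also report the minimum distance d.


Weight distribution: A_0 = 1, A_3 = 4, A_4 = 4, A_5 = 2, A_6 = 2, A_7 = 2, A_8 = 1. Minimum distance d = 3.

Enumerate all 2^4 = 16 messages m ∈ F_2^4.
For each, compute codeword c = mG in F_2^9, then tally its weight.
  m = 0000 → c = 000000000, weight = 0.
  m = 1000 → c = 001011111, weight = 6.
  m = 0100 → c = 011000111, weight = 5.
  m = 1100 → c = 010011000, weight = 3.
  m = 0010 → c = 100101000, weight = 3.
  m = 1010 → c = 101110111, weight = 7.
  m = 0110 → c = 111101111, weight = 8.
  m = 1110 → c = 110110000, weight = 4.
  m = 0001 → c = 100011001, weight = 4.
  m = 1001 → c = 101000110, weight = 4.
  m = 0101 → c = 111011110, weight = 7.
  m = 1101 → c = 110000001, weight = 3.
  m = 0011 → c = 000110001, weight = 3.
  m = 1011 → c = 001101110, weight = 5.
  m = 0111 → c = 011110110, weight = 6.
  m = 1111 → c = 010101001, weight = 4.
Tally weights:
  weight 0: 1 codewords.
  weight 3: 4 codewords.
  weight 4: 4 codewords.
  weight 5: 2 codewords.
  weight 6: 2 codewords.
  weight 7: 2 codewords.
  weight 8: 1 codewords.
Minimum distance d = smallest w > 0 with A_w > 0 = 3.
Sanity: Σ A_w = 16 = 2^4 = 16 ✓.


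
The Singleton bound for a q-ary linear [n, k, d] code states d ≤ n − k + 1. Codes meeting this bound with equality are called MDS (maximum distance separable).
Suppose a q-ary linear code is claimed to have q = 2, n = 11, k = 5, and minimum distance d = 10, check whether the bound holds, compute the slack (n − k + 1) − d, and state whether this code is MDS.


Singleton RHS = n − k + 1 = 7, slack = -3, bound violated (no such code; not MDS).

Singleton bound: d ≤ n − k + 1.
Here n = 11, k = 5, so n − k + 1 = 7.
Given d = 10, check d ≤ 7: NO.
Slack = (n − k + 1) − d = -3.
The slack is negative: d = 10 exceeds n − k + 1 = 7 by 3, so the Singleton bound is violated and no linear [11, 5, 10]_2 code can exist. In particular it is not MDS (MDS requires d = n − k + 1 exactly).
Description: the claimed parameters are [11, 5, 10]_2; such a code would be impossible (violates the Singleton bound).


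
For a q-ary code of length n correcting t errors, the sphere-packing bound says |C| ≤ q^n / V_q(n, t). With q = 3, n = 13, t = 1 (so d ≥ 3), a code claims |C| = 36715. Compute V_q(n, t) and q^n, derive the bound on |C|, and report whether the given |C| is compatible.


V_q(n, t) = 27, q^n = 1594323, Hamming bound = 59049, |C| = 36715 ≤ bound (satisfied).

Step 1: Compute V_q(n, t) = Σ_{j=0}^1 C(n, j) (q−1)^j.
  j = 0: C(13,0)·(2)^0 = 1·1 = 1.
  j = 1: C(13,1)·(2)^1 = 13·2 = 26.
  V_q(n, t) = 1 + 26 = 27.
Step 2: q^n = 3^13 = 1594323.
Step 3: Hamming bound ⌊q^n / V_q(n,t)⌋ = ⌊1594323/27⌋ = 59049.
Step 4: Compare |C| = 36715 to 59049: satisfied.
The claimed |C| lies below the Hamming bound.


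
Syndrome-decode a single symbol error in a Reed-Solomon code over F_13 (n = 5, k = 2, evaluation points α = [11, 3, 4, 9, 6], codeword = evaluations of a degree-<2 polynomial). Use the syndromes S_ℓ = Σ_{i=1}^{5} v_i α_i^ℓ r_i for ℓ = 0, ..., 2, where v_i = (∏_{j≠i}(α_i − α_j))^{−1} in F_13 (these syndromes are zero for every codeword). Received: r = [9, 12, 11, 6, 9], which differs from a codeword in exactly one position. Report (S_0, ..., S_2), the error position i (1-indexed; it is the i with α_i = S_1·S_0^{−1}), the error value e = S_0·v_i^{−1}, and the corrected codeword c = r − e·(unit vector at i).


S = (5, 3, 7), error at position 1, error magnitude e = 5, c = [4, 12, 11, 6, 9].

Step 1: column multipliers v_i = (∏_{j≠i}(α_i − α_j))^{−1} mod 13.
  i = 1 (α = 11): (11−3)(11−4)(11−9)(11−6) = 8·7·2·5 = 560 ≡ 1, so v_1 = 1^{−1} = 1 (mod 13).
  i = 2 (α = 3): (3−11)(3−4)(3−9)(3−6) = (−8)·(−1)·(−6)·(−3) = 144 ≡ 1, so v_2 = 1^{−1} = 1 (mod 13).
  i = 3 (α = 4): (4−11)(4−3)(4−9)(4−6) = (−7)·1·(−5)·(−2) = −70 ≡ 8, so v_3 = 8^{−1} = 5 (mod 13).
  i = 4 (α = 9): (9−11)(9−3)(9−4)(9−6) = (−2)·6·5·3 = −180 ≡ 2, so v_4 = 2^{−1} = 7 (mod 13).
  i = 5 (α = 6): (6−11)(6−3)(6−4)(6−9) = (−5)·3·2·(−3) = 90 ≡ 12, so v_5 = 12^{−1} = 12 (mod 13).
  v = [1, 1, 5, 7, 12].
Step 2: syndromes of r = [9, 12, 11, 6, 9] (all sums mod 13).
  S_0 = Σ v_i r_i = 1·9 + 1·12 + 5·11 + 7·6 + 12·9 = 226 ≡ 5.
  S_1 = Σ v_i α_i r_i = 1·11·9 + 1·3·12 + 5·4·11 + 7·9·6 + 12·6·9 = 1381 ≡ 3.
  α_i^2 mod 13 = [4, 9, 3, 3, 10].
  S_2 = Σ v_i α_i^2 r_i = 1·4·9 + 1·9·12 + 5·3·11 + 7·3·6 + 12·10·9 = 1515 ≡ 7.
  S = (5, 3, 7) ≠ 0, so r is not a codeword (an error is present).
Step 3: locate the error. For a single error e at position i, S_ℓ = v_i·e·α_i^ℓ, so α_err = S_1/S_0.
  S_0^{−1} = 5^{−1} = 8 (mod 13), so α_err = 3·8 = 24 ≡ 11 = α_1. Error position i = 1.
  Consistency check: S_2/S_1 = 7·9 = 63 ≡ 11 = α_err ✓ (single-error assumption holds).
Step 4: error magnitude e = S_0/v_1 = S_0·∏_{j≠1}(α_1 − α_j) = 5·1 = 5 ≡ 5 (mod 13).
Step 5: correct position 1: c_1 = r_1 − e = 9 − 5 ≡ 4 (mod 13). Hence c = [4, 12, 11, 6, 9].
  Check: interpolating c through the α_i gives m(x) = 2 + 12·x (degree < 2) with m(α_i) = c_i for every i, so c is indeed a codeword.


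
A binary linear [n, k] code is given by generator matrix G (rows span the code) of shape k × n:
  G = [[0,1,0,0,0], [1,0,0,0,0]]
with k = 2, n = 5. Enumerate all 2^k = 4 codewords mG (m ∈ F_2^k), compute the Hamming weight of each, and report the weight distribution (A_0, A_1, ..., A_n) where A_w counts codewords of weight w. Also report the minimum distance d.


Weight distribution: A_0 = 1, A_1 = 2, A_2 = 1. Minimum distance d = 1.

Enumerate all 2^2 = 4 messages m ∈ F_2^2.
For each, compute codeword c = mG in F_2^5, then tally its weight.
  m = 00 → c = 00000, weight = 0.
  m = 10 → c = 01000, weight = 1.
  m = 01 → c = 10000, weight = 1.
  m = 11 → c = 11000, weight = 2.
Tally weights:
  weight 0: 1 codewords.
  weight 1: 2 codewords.
  weight 2: 1 codewords.
Minimum distance d = smallest w > 0 with A_w > 0 = 1.
Sanity: Σ A_w = 4 = 2^2 = 4 ✓.


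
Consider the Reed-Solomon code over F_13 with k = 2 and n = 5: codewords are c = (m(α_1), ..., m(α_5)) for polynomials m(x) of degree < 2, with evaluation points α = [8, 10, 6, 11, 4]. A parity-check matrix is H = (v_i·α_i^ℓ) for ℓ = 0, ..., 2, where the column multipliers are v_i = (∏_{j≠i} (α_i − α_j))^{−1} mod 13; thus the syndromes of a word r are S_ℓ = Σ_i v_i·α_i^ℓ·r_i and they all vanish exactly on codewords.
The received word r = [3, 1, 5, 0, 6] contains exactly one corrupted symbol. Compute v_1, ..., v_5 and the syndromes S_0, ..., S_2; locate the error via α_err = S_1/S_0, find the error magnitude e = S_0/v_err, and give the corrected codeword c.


S = (7, 2, 8), error at position 5, error magnitude e = 12, c = [3, 1, 5, 0, 7].

Step 1: column multipliers v_i = (∏_{j≠i}(α_i − α_j))^{−1} mod 13.
  i = 1 (α = 8): (8−10)(8−6)(8−11)(8−4) = (−2)·2·(−3)·4 = 48 ≡ 9, so v_1 = 9^{−1} = 3 (mod 13).
  i = 2 (α = 10): (10−8)(10−6)(10−11)(10−4) = 2·4·(−1)·6 = −48 ≡ 4, so v_2 = 4^{−1} = 10 (mod 13).
  i = 3 (α = 6): (6−8)(6−10)(6−11)(6−4) = (−2)·(−4)·(−5)·2 = −80 ≡ 11, so v_3 = 11^{−1} = 6 (mod 13).
  i = 4 (α = 11): (11−8)(11−10)(11−6)(11−4) = 3·1·5·7 = 105 ≡ 1, so v_4 = 1^{−1} = 1 (mod 13).
  i = 5 (α = 4): (4−8)(4−10)(4−6)(4−11) = (−4)·(−6)·(−2)·(−7) = 336 ≡ 11, so v_5 = 11^{−1} = 6 (mod 13).
  v = [3, 10, 6, 1, 6].
Step 2: syndromes of r = [3, 1, 5, 0, 6] (all sums mod 13).
  S_0 = Σ v_i r_i = 3·3 + 10·1 + 6·5 + 1·0 + 6·6 = 85 ≡ 7.
  S_1 = Σ v_i α_i r_i = 3·8·3 + 10·10·1 + 6·6·5 + 1·11·0 + 6·4·6 = 496 ≡ 2.
  α_i^2 mod 13 = [12, 9, 10, 4, 3].
  S_2 = Σ v_i α_i^2 r_i = 3·12·3 + 10·9·1 + 6·10·5 + 1·4·0 + 6·3·6 = 606 ≡ 8.
  S = (7, 2, 8) ≠ 0, so r is not a codeword (an error is present).
Step 3: locate the error. For a single error e at position i, S_ℓ = v_i·e·α_i^ℓ, so α_err = S_1/S_0.
  S_0^{−1} = 7^{−1} = 2 (mod 13), so α_err = 2·2 = 4 ≡ 4 = α_5. Error position i = 5.
  Consistency check: S_2/S_1 = 8·7 = 56 ≡ 4 = α_err ✓ (single-error assumption holds).
Step 4: error magnitude e = S_0/v_5 = S_0·∏_{j≠5}(α_5 − α_j) = 7·11 = 77 ≡ 12 (mod 13).
Step 5: correct position 5: c_5 = r_5 − e = 6 − 12 ≡ 7 (mod 13). Hence c = [3, 1, 5, 0, 7].
  Check: interpolating c through the α_i gives m(x) = 11 + 12·x (degree < 2) with m(α_i) = c_i for every i, so c is indeed a codeword.
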